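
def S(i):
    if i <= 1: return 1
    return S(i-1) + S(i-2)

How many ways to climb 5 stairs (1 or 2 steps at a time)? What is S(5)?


Building up from base cases:
S(0) = 1
S(1) = 1
S(2) = S(1) + S(0) = 1 + 1 = 2
S(3) = S(2) + S(1) = 2 + 1 = 3
S(4) = S(3) + S(2) = 3 + 2 = 5
S(5) = S(4) + S(3) = 5 + 3 = 8

8


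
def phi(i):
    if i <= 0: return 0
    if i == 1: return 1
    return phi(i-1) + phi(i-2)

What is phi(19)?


Computing phi(19) bottom-up:
phi(0) = 0
phi(1) = 1
phi(2) = phi(1) + phi(0) = 1 + 0 = 1
phi(3) = phi(2) + phi(1) = 1 + 1 = 2
phi(4) = phi(3) + phi(2) = 2 + 1 = 3
phi(5) = phi(4) + phi(3) = 3 + 2 = 5
phi(6) = phi(5) + phi(4) = 5 + 3 = 8
phi(7) = phi(6) + phi(5) = 8 + 5 = 13
phi(8) = phi(7) + phi(6) = 13 + 8 = 21
phi(9) = phi(8) + phi(7) = 21 + 13 = 34
phi(10) = phi(9) + phi(8) = 34 + 21 = 55
phi(11) = phi(10) + phi(9) = 55 + 34 = 89
phi(12) = phi(11) + phi(10) = 89 + 55 = 144
phi(13) = phi(12) + phi(11) = 144 + 89 = 233
phi(14) = phi(13) + phi(12) = 233 + 144 = 377
phi(15) = phi(14) + phi(13) = 377 + 233 = 610
phi(16) = phi(15) + phi(14) = 610 + 377 = 987
phi(17) = phi(16) + phi(15) = 987 + 610 = 1597
phi(18) = phi(17) + phi(16) = 1597 + 987 = 2584
phi(19) = phi(18) + phi(17) = 2584 + 1597 = 4181

4181


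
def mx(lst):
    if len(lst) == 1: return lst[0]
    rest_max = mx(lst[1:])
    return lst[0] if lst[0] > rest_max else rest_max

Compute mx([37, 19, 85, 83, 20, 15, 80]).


mx([37, 19, 85, 83, 20, 15, 80]): compare 37 with mx([19, 85, 83, 20, 15, 80])
mx([19, 85, 83, 20, 15, 80]): compare 19 with mx([85, 83, 20, 15, 80])
mx([85, 83, 20, 15, 80]): compare 85 with mx([83, 20, 15, 80])
mx([83, 20, 15, 80]): compare 83 with mx([20, 15, 80])
mx([20, 15, 80]): compare 20 with mx([15, 80])
mx([15, 80]): compare 15 with mx([80])
mx([80]) = 80  (base case)
Compare 15 with 80 -> 80
Compare 20 with 80 -> 80
Compare 83 with 80 -> 83
Compare 85 with 83 -> 85
Compare 19 with 85 -> 85
Compare 37 with 85 -> 85

85


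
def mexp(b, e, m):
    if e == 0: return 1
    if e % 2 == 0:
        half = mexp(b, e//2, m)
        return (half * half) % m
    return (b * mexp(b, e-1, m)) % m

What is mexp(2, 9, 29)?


mexp(2, 9, 29): e is odd, compute mexp(2, 8, 29)
  mexp(2, 8, 29): e is even, compute mexp(2, 4, 29)
    mexp(2, 4, 29): e is even, compute mexp(2, 2, 29)
      mexp(2, 2, 29): e is even, compute mexp(2, 1, 29)
        mexp(2, 1, 29): e is odd, compute mexp(2, 0, 29)
          mexp(2, 0, 29) = 1
        (2 * 1) % 29 = 2
      half=2, (2*2) % 29 = 4
    half=4, (4*4) % 29 = 16
  half=16, (16*16) % 29 = 24
(2 * 24) % 29 = 19

19


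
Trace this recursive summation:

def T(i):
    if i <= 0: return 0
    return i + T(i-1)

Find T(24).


T(24)
= 24 + 23 + 22 + 21 + 20 + 19 + 18 + 17 + 16 + 15 + 14 + 13 + 12 + 11 + 10 + 9 + 8 + 7 + 6 + 5 + 4 + 3 + 2 + 1 + T(0)
= 24 + 23 + 22 + 21 + 20 + 19 + 18 + 17 + 16 + 15 + 14 + 13 + 12 + 11 + 10 + 9 + 8 + 7 + 6 + 5 + 4 + 3 + 2 + 1 + 0
= 300

300


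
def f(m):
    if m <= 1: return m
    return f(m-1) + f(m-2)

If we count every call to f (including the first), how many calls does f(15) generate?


Let C(n) = total calls for f(n)
C(0) = 1, C(1) = 1
C(2) = 1 + C(1) + C(0) = 1 + 1 + 1 = 3
C(3) = 1 + C(2) + C(1) = 1 + 3 + 1 = 5
C(4) = 1 + C(3) + C(2) = 1 + 5 + 3 = 9
C(5) = 1 + C(4) + C(3) = 1 + 9 + 5 = 15
C(6) = 1 + C(5) + C(4) = 1 + 15 + 9 = 25
C(7) = 1 + C(6) + C(5) = 1 + 25 + 15 = 41
C(8) = 1 + C(7) + C(6) = 1 + 41 + 25 = 67
C(9) = 1 + C(8) + C(7) = 1 + 67 + 41 = 109
C(10) = 1 + C(9) + C(8) = 1 + 109 + 67 = 177
C(11) = 1 + C(10) + C(9) = 1 + 177 + 109 = 287
C(12) = 1 + C(11) + C(10) = 1 + 287 + 177 = 465
C(13) = 1 + C(12) + C(11) = 1 + 465 + 287 = 753
C(14) = 1 + C(13) + C(12) = 1 + 753 + 465 = 1219
C(15) = 1 + C(14) + C(13) = 1 + 1219 + 753 = 1973

1973


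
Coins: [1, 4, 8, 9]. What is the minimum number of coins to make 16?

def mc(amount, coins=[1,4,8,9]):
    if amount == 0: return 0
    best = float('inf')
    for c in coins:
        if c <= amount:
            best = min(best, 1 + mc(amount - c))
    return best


Building up with DP:
mc(0) = 0
mc(1) = min(1+mc(0)=1+0=1) = 1
mc(2) = min(1+mc(1)=1+1=2) = 2
mc(3) = min(1+mc(2)=1+2=3) = 3
mc(4) = min(1+mc(3)=1+3=4, 1+mc(0)=1+0=1) = 1
mc(5) = min(1+mc(4)=1+1=2, 1+mc(1)=1+1=2) = 2
mc(6) = min(1+mc(5)=1+2=3, 1+mc(2)=1+2=3) = 3
mc(7) = min(1+mc(6)=1+3=4, 1+mc(3)=1+3=4) = 4
mc(8) = min(1+mc(7)=1+4=5, 1+mc(4)=1+1=2, 1+mc(0)=1+0=1) = 1
mc(9) = min(1+mc(8)=1+1=2, 1+mc(5)=1+2=3, 1+mc(1)=1+1=2, 1+mc(0)=1+0=1) = 1
mc(10) = min(1+mc(9)=1+1=2, 1+mc(6)=1+3=4, 1+mc(2)=1+2=3, 1+mc(1)=1+1=2) = 2
mc(11) = min(1+mc(10)=1+2=3, 1+mc(7)=1+4=5, 1+mc(3)=1+3=4, 1+mc(2)=1+2=3) = 3
mc(12) = min(1+mc(11)=1+3=4, 1+mc(8)=1+1=2, 1+mc(4)=1+1=2, 1+mc(3)=1+3=4) = 2
mc(13) = min(1+mc(12)=1+2=3, 1+mc(9)=1+1=2, 1+mc(5)=1+2=3, 1+mc(4)=1+1=2) = 2
mc(14) = min(1+mc(13)=1+2=3, 1+mc(10)=1+2=3, 1+mc(6)=1+3=4, 1+mc(5)=1+2=3) = 3
mc(15) = min(1+mc(14)=1+3=4, 1+mc(11)=1+3=4, 1+mc(7)=1+4=5, 1+mc(6)=1+3=4) = 4
mc(16) = min(1+mc(15)=1+4=5, 1+mc(12)=1+2=3, 1+mc(8)=1+1=2, 1+mc(7)=1+4=5) = 2

2


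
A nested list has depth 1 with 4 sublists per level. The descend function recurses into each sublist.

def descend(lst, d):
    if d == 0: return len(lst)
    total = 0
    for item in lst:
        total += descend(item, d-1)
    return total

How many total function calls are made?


At depth 0 (root): 1 call
At depth 1: each of 1 parents calls descend on 4 children = 4 calls
Total: 1 + 4 = 5

5


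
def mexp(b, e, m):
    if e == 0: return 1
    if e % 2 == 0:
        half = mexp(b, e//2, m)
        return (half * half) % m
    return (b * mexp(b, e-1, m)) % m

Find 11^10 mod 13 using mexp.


mexp(11, 10, 13): e is even, compute mexp(11, 5, 13)
  mexp(11, 5, 13): e is odd, compute mexp(11, 4, 13)
    mexp(11, 4, 13): e is even, compute mexp(11, 2, 13)
      mexp(11, 2, 13): e is even, compute mexp(11, 1, 13)
        mexp(11, 1, 13): e is odd, compute mexp(11, 0, 13)
          mexp(11, 0, 13) = 1
        (11 * 1) % 13 = 11
      half=11, (11*11) % 13 = 4
    half=4, (4*4) % 13 = 3
  (11 * 3) % 13 = 7
half=7, (7*7) % 13 = 10

10


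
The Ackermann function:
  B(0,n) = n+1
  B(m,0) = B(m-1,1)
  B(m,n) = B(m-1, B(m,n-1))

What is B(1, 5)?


B(1, 5) = B(0, B(1, 4))
  B(1, 4) = B(0, B(1, 3))
    B(1, 3) = B(0, B(1, 2))
      B(1, 2) = B(0, B(1, 1))
        B(1, 1) = B(0, B(1, 0))
          B(1, 0) = B(0, 1)
          B(0, 1) = 2
          = B(0, 2)
          B(0, 2) = 3
        = B(0, 3)
        B(0, 3) = 4
      = B(0, 4)
      B(0, 4) = 5
    = B(0, 5)
    B(0, 5) = 6
  = B(0, 6)
  B(0, 6) = 7
Result: B(1, 5) = 7

7


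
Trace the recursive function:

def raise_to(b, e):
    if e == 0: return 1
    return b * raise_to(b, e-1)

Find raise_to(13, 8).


raise_to(13, 8)
= 13 * raise_to(13, 7)
= 13 * 13 * raise_to(13, 6)
= 13 * 13 * 13 * raise_to(13, 5)
= 13 * 13 * 13 * 13 * raise_to(13, 4)
= 13 * 13 * 13 * 13 * 13 * raise_to(13, 3)
= 13 * 13 * 13 * 13 * 13 * 13 * raise_to(13, 2)
= 13 * 13 * 13 * 13 * 13 * 13 * 13 * raise_to(13, 1)
= 13 * 13 * 13 * 13 * 13 * 13 * 13 * 13 * raise_to(13, 0)
= 13 * 13 * 13 * 13 * 13 * 13 * 13 * 13 * 1
= 815730721

815730721


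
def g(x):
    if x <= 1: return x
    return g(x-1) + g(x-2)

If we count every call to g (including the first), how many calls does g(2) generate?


Let C(n) = total calls for g(n)
C(0) = 1, C(1) = 1
C(2) = 1 + C(1) + C(0) = 1 + 1 + 1 = 3

3


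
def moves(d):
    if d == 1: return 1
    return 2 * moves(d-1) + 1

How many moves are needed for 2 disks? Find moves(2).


moves(2) = 2 * moves(1) + 1
moves(1) = 1  (base case)
moves(2) = 2 * 1 + 1 = 3

3


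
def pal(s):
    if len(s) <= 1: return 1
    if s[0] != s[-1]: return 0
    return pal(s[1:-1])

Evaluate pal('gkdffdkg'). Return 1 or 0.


pal('gkdffdkg'): s[0]='g' == s[-1]='g' -> check pal('kdffdk')
pal('kdffdk'): s[0]='k' == s[-1]='k' -> check pal('dffd')
pal('dffd'): s[0]='d' == s[-1]='d' -> check pal('ff')
pal('ff'): s[0]='f' == s[-1]='f' -> check pal('')
pal(''): len <= 1 -> return 1  (base case)
Result: 1 (palindrome)

1


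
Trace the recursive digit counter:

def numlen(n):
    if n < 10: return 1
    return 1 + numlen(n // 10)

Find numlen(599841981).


numlen(599841981) = 1 + numlen(59984198)
numlen(59984198) = 1 + numlen(5998419)
numlen(5998419) = 1 + numlen(599841)
numlen(599841) = 1 + numlen(59984)
numlen(59984) = 1 + numlen(5998)
numlen(5998) = 1 + numlen(599)
numlen(599) = 1 + numlen(59)
numlen(59) = 1 + numlen(5)
numlen(5) = 1  (base case: 5 < 10)
Unwinding: 1 + 1 + 1 + 1 + 1 + 1 + 1 + 1 + 1 = 9

9


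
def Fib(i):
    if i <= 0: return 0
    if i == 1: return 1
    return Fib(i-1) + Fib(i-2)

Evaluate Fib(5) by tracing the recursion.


Computing Fib(5) bottom-up:
Fib(0) = 0
Fib(1) = 1
Fib(2) = Fib(1) + Fib(0) = 1 + 0 = 1
Fib(3) = Fib(2) + Fib(1) = 1 + 1 = 2
Fib(4) = Fib(3) + Fib(2) = 2 + 1 = 3
Fib(5) = Fib(4) + Fib(3) = 3 + 2 = 5

5


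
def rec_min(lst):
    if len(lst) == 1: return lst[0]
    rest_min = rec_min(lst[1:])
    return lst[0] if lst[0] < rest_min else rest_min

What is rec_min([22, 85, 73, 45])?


rec_min([22, 85, 73, 45]): compare 22 with rec_min([85, 73, 45])
rec_min([85, 73, 45]): compare 85 with rec_min([73, 45])
rec_min([73, 45]): compare 73 with rec_min([45])
rec_min([45]) = 45  (base case)
Compare 73 with 45 -> 45
Compare 85 with 45 -> 45
Compare 22 with 45 -> 22

22


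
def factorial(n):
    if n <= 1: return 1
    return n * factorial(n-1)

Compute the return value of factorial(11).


factorial(11)
= 11 * factorial(10)
= 11 * 10 * factorial(9)
= 11 * 10 * 9 * factorial(8)
= 11 * 10 * 9 * 8 * factorial(7)
= 11 * 10 * 9 * 8 * 7 * factorial(6)
= 11 * 10 * 9 * 8 * 7 * 6 * factorial(5)
= 11 * 10 * 9 * 8 * 7 * 6 * 5 * factorial(4)
= 11 * 10 * 9 * 8 * 7 * 6 * 5 * 4 * factorial(3)
= 11 * 10 * 9 * 8 * 7 * 6 * 5 * 4 * 3 * factorial(2)
= 11 * 10 * 9 * 8 * 7 * 6 * 5 * 4 * 3 * 2 * factorial(1)
= 11 * 10 * 9 * 8 * 7 * 6 * 5 * 4 * 3 * 2 * 1
= 39916800

39916800


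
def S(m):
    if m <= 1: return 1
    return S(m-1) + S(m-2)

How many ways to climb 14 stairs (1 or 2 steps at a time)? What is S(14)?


Building up from base cases:
S(0) = 1
S(1) = 1
S(2) = S(1) + S(0) = 1 + 1 = 2
S(3) = S(2) + S(1) = 2 + 1 = 3
S(4) = S(3) + S(2) = 3 + 2 = 5
S(5) = S(4) + S(3) = 5 + 3 = 8
S(6) = S(5) + S(4) = 8 + 5 = 13
S(7) = S(6) + S(5) = 13 + 8 = 21
S(8) = S(7) + S(6) = 21 + 13 = 34
S(9) = S(8) + S(7) = 34 + 21 = 55
S(10) = S(9) + S(8) = 55 + 34 = 89
S(11) = S(10) + S(9) = 89 + 55 = 144
S(12) = S(11) + S(10) = 144 + 89 = 233
S(13) = S(12) + S(11) = 233 + 144 = 377
S(14) = S(13) + S(12) = 377 + 233 = 610

610


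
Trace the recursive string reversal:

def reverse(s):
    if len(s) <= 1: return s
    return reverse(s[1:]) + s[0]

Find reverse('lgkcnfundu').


reverse('lgkcnfundu') = reverse('gkcnfundu') + 'l'
reverse('gkcnfundu') = reverse('kcnfundu') + 'g'
reverse('kcnfundu') = reverse('cnfundu') + 'k'
reverse('cnfundu') = reverse('nfundu') + 'c'
reverse('nfundu') = reverse('fundu') + 'n'
reverse('fundu') = reverse('undu') + 'f'
reverse('undu') = reverse('ndu') + 'u'
reverse('ndu') = reverse('du') + 'n'
reverse('du') = reverse('u') + 'd'
reverse('u') = 'u'  (base case)
Concatenating: 'u' + 'd' + 'n' + 'u' + 'f' + 'n' + 'c' + 'k' + 'g' + 'l' = 'udnufnckgl'

udnufnckgl


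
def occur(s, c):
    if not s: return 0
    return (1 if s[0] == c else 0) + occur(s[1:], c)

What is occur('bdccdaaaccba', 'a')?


s[0]='b' != 'a' -> 0
s[0]='d' != 'a' -> 0
s[0]='c' != 'a' -> 0
s[0]='c' != 'a' -> 0
s[0]='d' != 'a' -> 0
s[0]='a' == 'a' -> 1
s[0]='a' == 'a' -> 1
s[0]='a' == 'a' -> 1
s[0]='c' != 'a' -> 0
s[0]='c' != 'a' -> 0
s[0]='b' != 'a' -> 0
s[0]='a' == 'a' -> 1
Sum: 0 + 0 + 0 + 0 + 0 + 1 + 1 + 1 + 0 + 0 + 0 + 1 = 4

4


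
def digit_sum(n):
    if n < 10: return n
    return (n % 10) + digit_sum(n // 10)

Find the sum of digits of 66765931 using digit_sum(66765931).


digit_sum(66765931) = 1 + digit_sum(6676593)
digit_sum(6676593) = 3 + digit_sum(667659)
digit_sum(667659) = 9 + digit_sum(66765)
digit_sum(66765) = 5 + digit_sum(6676)
digit_sum(6676) = 6 + digit_sum(667)
digit_sum(667) = 7 + digit_sum(66)
digit_sum(66) = 6 + digit_sum(6)
digit_sum(6) = 6  (base case)
Total: 1 + 3 + 9 + 5 + 6 + 7 + 6 + 6 = 43

43


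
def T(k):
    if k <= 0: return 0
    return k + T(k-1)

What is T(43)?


T(43)
= 43 + 42 + 41 + 40 + 39 + 38 + 37 + 36 + 35 + 34 + 33 + 32 + 31 + 30 + 29 + 28 + 27 + 26 + 25 + 24 + 23 + 22 + 21 + 20 + 19 + 18 + 17 + 16 + 15 + 14 + 13 + 12 + 11 + 10 + 9 + 8 + 7 + 6 + 5 + 4 + 3 + 2 + 1 + T(0)
= 43 + 42 + 41 + 40 + 39 + 38 + 37 + 36 + 35 + 34 + 33 + 32 + 31 + 30 + 29 + 28 + 27 + 26 + 25 + 24 + 23 + 22 + 21 + 20 + 19 + 18 + 17 + 16 + 15 + 14 + 13 + 12 + 11 + 10 + 9 + 8 + 7 + 6 + 5 + 4 + 3 + 2 + 1 + 0
= 946

946


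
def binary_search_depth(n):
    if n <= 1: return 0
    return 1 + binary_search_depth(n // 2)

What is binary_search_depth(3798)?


3798 / 2 = 1899
1899 / 2 = 949
949 / 2 = 474
474 / 2 = 237
237 / 2 = 118
118 / 2 = 59
59 / 2 = 29
29 / 2 = 14
14 / 2 = 7
7 / 2 = 3
3 / 2 = 1
Reached 1 after 11 halvings

11


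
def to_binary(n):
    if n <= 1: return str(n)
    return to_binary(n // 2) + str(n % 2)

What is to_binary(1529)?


to_binary(1529) = to_binary(764) + '1'
to_binary(764) = to_binary(382) + '0'
to_binary(382) = to_binary(191) + '0'
to_binary(191) = to_binary(95) + '1'
to_binary(95) = to_binary(47) + '1'
to_binary(47) = to_binary(23) + '1'
to_binary(23) = to_binary(11) + '1'
to_binary(11) = to_binary(5) + '1'
to_binary(5) = to_binary(2) + '1'
to_binary(2) = to_binary(1) + '0'
to_binary(1) = '1'  (base case)
Concatenating: '1' + '0' + '1' + '1' + '1' + '1' + '1' + '1' + '0' + '0' + '1' = '10111111001'

10111111001


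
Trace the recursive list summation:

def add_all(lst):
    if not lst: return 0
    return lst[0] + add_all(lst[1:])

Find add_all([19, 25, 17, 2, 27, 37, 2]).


add_all([19, 25, 17, 2, 27, 37, 2]) = 19 + add_all([25, 17, 2, 27, 37, 2])
add_all([25, 17, 2, 27, 37, 2]) = 25 + add_all([17, 2, 27, 37, 2])
add_all([17, 2, 27, 37, 2]) = 17 + add_all([2, 27, 37, 2])
add_all([2, 27, 37, 2]) = 2 + add_all([27, 37, 2])
add_all([27, 37, 2]) = 27 + add_all([37, 2])
add_all([37, 2]) = 37 + add_all([2])
add_all([2]) = 2 + add_all([])
add_all([]) = 0  (base case)
Total: 19 + 25 + 17 + 2 + 27 + 37 + 2 + 0 = 129

129


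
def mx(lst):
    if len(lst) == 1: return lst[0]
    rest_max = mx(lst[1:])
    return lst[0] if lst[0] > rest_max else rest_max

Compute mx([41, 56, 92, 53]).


mx([41, 56, 92, 53]): compare 41 with mx([56, 92, 53])
mx([56, 92, 53]): compare 56 with mx([92, 53])
mx([92, 53]): compare 92 with mx([53])
mx([53]) = 53  (base case)
Compare 92 with 53 -> 92
Compare 56 with 92 -> 92
Compare 41 with 92 -> 92

92


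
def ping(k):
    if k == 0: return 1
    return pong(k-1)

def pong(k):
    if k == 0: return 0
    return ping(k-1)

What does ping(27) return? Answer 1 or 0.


ping(27) = pong(26)
pong(26) = ping(25)
ping(25) = pong(24)
pong(24) = ping(23)
ping(23) = pong(22)
pong(22) = ping(21)
ping(21) = pong(20)
pong(20) = ping(19)
ping(19) = pong(18)
pong(18) = ping(17)
ping(17) = pong(16)
pong(16) = ping(15)
ping(15) = pong(14)
pong(14) = ping(13)
ping(13) = pong(12)
pong(12) = ping(11)
ping(11) = pong(10)
pong(10) = ping(9)
ping(9) = pong(8)
pong(8) = ping(7)
ping(7) = pong(6)
pong(6) = ping(5)
ping(5) = pong(4)
pong(4) = ping(3)
ping(3) = pong(2)
pong(2) = ping(1)
ping(1) = pong(0)
pong(0) = 0  (base case)
Result: 0

0


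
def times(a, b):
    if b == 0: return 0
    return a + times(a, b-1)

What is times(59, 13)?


times(59, 13) = 59 + times(59, 12)
times(59, 12) = 59 + times(59, 11)
times(59, 11) = 59 + times(59, 10)
times(59, 10) = 59 + times(59, 9)
times(59, 9) = 59 + times(59, 8)
times(59, 8) = 59 + times(59, 7)
times(59, 7) = 59 + times(59, 6)
times(59, 6) = 59 + times(59, 5)
times(59, 5) = 59 + times(59, 4)
times(59, 4) = 59 + times(59, 3)
times(59, 3) = 59 + times(59, 2)
times(59, 2) = 59 + times(59, 1)
times(59, 1) = 59 + times(59, 0)
times(59, 0) = 0  (base case)
Total: 59 + 59 + 59 + 59 + 59 + 59 + 59 + 59 + 59 + 59 + 59 + 59 + 59 + 0 = 767

767


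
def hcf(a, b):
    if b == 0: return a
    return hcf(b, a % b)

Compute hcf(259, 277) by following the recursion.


hcf(259, 277) = hcf(277, 259)
hcf(277, 259) = hcf(259, 18)
hcf(259, 18) = hcf(18, 7)
hcf(18, 7) = hcf(7, 4)
hcf(7, 4) = hcf(4, 3)
hcf(4, 3) = hcf(3, 1)
hcf(3, 1) = hcf(1, 0)
hcf(1, 0) = 1  (base case)

1


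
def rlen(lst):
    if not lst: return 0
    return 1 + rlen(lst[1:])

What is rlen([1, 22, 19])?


rlen([1, 22, 19]) = 1 + rlen([22, 19])
rlen([22, 19]) = 1 + rlen([19])
rlen([19]) = 1 + rlen([])
rlen([]) = 0  (base case)
Unwinding: 1 + 1 + 1 + 0 = 3

3


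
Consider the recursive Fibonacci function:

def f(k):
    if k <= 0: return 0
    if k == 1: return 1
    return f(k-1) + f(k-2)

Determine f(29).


Computing f(29) bottom-up:
f(0) = 0
f(1) = 1
f(2) = f(1) + f(0) = 1 + 0 = 1
f(3) = f(2) + f(1) = 1 + 1 = 2
f(4) = f(3) + f(2) = 2 + 1 = 3
f(5) = f(4) + f(3) = 3 + 2 = 5
f(6) = f(5) + f(4) = 5 + 3 = 8
f(7) = f(6) + f(5) = 8 + 5 = 13
f(8) = f(7) + f(6) = 13 + 8 = 21
f(9) = f(8) + f(7) = 21 + 13 = 34
f(10) = f(9) + f(8) = 34 + 21 = 55
f(11) = f(10) + f(9) = 55 + 34 = 89
f(12) = f(11) + f(10) = 89 + 55 = 144
f(13) = f(12) + f(11) = 144 + 89 = 233
f(14) = f(13) + f(12) = 233 + 144 = 377
f(15) = f(14) + f(13) = 377 + 233 = 610
f(16) = f(15) + f(14) = 610 + 377 = 987
f(17) = f(16) + f(15) = 987 + 610 = 1597
f(18) = f(17) + f(16) = 1597 + 987 = 2584
f(19) = f(18) + f(17) = 2584 + 1597 = 4181
f(20) = f(19) + f(18) = 4181 + 2584 = 6765
f(21) = f(20) + f(19) = 6765 + 4181 = 10946
f(22) = f(21) + f(20) = 10946 + 6765 = 17711
f(23) = f(22) + f(21) = 17711 + 10946 = 28657
f(24) = f(23) + f(22) = 28657 + 17711 = 46368
f(25) = f(24) + f(23) = 46368 + 28657 = 75025
f(26) = f(25) + f(24) = 75025 + 46368 = 121393
f(27) = f(26) + f(25) = 121393 + 75025 = 196418
f(28) = f(27) + f(26) = 196418 + 121393 = 317811
f(29) = f(28) + f(27) = 317811 + 196418 = 514229

514229


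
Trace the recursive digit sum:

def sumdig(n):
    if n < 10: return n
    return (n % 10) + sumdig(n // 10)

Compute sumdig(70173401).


sumdig(70173401) = 1 + sumdig(7017340)
sumdig(7017340) = 0 + sumdig(701734)
sumdig(701734) = 4 + sumdig(70173)
sumdig(70173) = 3 + sumdig(7017)
sumdig(7017) = 7 + sumdig(701)
sumdig(701) = 1 + sumdig(70)
sumdig(70) = 0 + sumdig(7)
sumdig(7) = 7  (base case)
Total: 1 + 0 + 4 + 3 + 7 + 1 + 0 + 7 = 23

23


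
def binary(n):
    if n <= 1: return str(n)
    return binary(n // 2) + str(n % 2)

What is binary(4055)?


binary(4055) = binary(2027) + '1'
binary(2027) = binary(1013) + '1'
binary(1013) = binary(506) + '1'
binary(506) = binary(253) + '0'
binary(253) = binary(126) + '1'
binary(126) = binary(63) + '0'
binary(63) = binary(31) + '1'
binary(31) = binary(15) + '1'
binary(15) = binary(7) + '1'
binary(7) = binary(3) + '1'
binary(3) = binary(1) + '1'
binary(1) = '1'  (base case)
Concatenating: '1' + '1' + '1' + '1' + '1' + '1' + '0' + '1' + '0' + '1' + '1' + '1' = '111111010111'

111111010111


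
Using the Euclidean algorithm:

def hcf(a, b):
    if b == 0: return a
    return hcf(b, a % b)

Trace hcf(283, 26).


hcf(283, 26) = hcf(26, 23)
hcf(26, 23) = hcf(23, 3)
hcf(23, 3) = hcf(3, 2)
hcf(3, 2) = hcf(2, 1)
hcf(2, 1) = hcf(1, 0)
hcf(1, 0) = 1  (base case)

1


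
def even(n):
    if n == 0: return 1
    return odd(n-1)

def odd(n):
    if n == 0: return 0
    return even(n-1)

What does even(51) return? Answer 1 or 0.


even(51) = odd(50)
odd(50) = even(49)
even(49) = odd(48)
odd(48) = even(47)
even(47) = odd(46)
odd(46) = even(45)
even(45) = odd(44)
odd(44) = even(43)
even(43) = odd(42)
odd(42) = even(41)
even(41) = odd(40)
odd(40) = even(39)
even(39) = odd(38)
odd(38) = even(37)
even(37) = odd(36)
odd(36) = even(35)
even(35) = odd(34)
odd(34) = even(33)
even(33) = odd(32)
odd(32) = even(31)
even(31) = odd(30)
odd(30) = even(29)
even(29) = odd(28)
odd(28) = even(27)
even(27) = odd(26)
odd(26) = even(25)
even(25) = odd(24)
odd(24) = even(23)
even(23) = odd(22)
odd(22) = even(21)
even(21) = odd(20)
odd(20) = even(19)
even(19) = odd(18)
odd(18) = even(17)
even(17) = odd(16)
odd(16) = even(15)
even(15) = odd(14)
odd(14) = even(13)
even(13) = odd(12)
odd(12) = even(11)
even(11) = odd(10)
odd(10) = even(9)
even(9) = odd(8)
odd(8) = even(7)
even(7) = odd(6)
odd(6) = even(5)
even(5) = odd(4)
odd(4) = even(3)
even(3) = odd(2)
odd(2) = even(1)
even(1) = odd(0)
odd(0) = 0  (base case)
Result: 0

0


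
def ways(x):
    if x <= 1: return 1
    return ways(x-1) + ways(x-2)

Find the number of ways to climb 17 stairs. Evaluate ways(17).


Building up from base cases:
ways(0) = 1
ways(1) = 1
ways(2) = ways(1) + ways(0) = 1 + 1 = 2
ways(3) = ways(2) + ways(1) = 2 + 1 = 3
ways(4) = ways(3) + ways(2) = 3 + 2 = 5
ways(5) = ways(4) + ways(3) = 5 + 3 = 8
ways(6) = ways(5) + ways(4) = 8 + 5 = 13
ways(7) = ways(6) + ways(5) = 13 + 8 = 21
ways(8) = ways(7) + ways(6) = 21 + 13 = 34
ways(9) = ways(8) + ways(7) = 34 + 21 = 55
ways(10) = ways(9) + ways(8) = 55 + 34 = 89
ways(11) = ways(10) + ways(9) = 89 + 55 = 144
ways(12) = ways(11) + ways(10) = 144 + 89 = 233
ways(13) = ways(12) + ways(11) = 233 + 144 = 377
ways(14) = ways(13) + ways(12) = 377 + 233 = 610
ways(15) = ways(14) + ways(13) = 610 + 377 = 987
ways(16) = ways(15) + ways(14) = 987 + 610 = 1597
ways(17) = ways(16) + ways(15) = 1597 + 987 = 2584

2584


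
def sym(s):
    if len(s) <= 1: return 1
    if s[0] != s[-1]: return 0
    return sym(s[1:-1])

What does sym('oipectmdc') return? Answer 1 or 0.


sym('oipectmdc'): s[0]='o' != s[-1]='c' -> return 0
Result: 0 (not a palindrome)

0


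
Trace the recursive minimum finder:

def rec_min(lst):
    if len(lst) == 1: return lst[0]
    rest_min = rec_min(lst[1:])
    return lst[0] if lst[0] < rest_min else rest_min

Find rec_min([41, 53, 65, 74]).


rec_min([41, 53, 65, 74]): compare 41 with rec_min([53, 65, 74])
rec_min([53, 65, 74]): compare 53 with rec_min([65, 74])
rec_min([65, 74]): compare 65 with rec_min([74])
rec_min([74]) = 74  (base case)
Compare 65 with 74 -> 65
Compare 53 with 65 -> 53
Compare 41 with 53 -> 41

41


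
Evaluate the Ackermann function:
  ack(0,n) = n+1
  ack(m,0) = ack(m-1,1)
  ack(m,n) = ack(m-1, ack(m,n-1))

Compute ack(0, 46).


ack(0, 46) = 47
Result: ack(0, 46) = 47

47


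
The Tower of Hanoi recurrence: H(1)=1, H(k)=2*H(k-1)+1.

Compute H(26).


H(26) = 2 * H(25) + 1
H(25) = 2 * H(24) + 1
H(24) = 2 * H(23) + 1
H(23) = 2 * H(22) + 1
H(22) = 2 * H(21) + 1
H(21) = 2 * H(20) + 1
H(20) = 2 * H(19) + 1
H(19) = 2 * H(18) + 1
H(18) = 2 * H(17) + 1
H(17) = 2 * H(16) + 1
H(16) = 2 * H(15) + 1
H(15) = 2 * H(14) + 1
H(14) = 2 * H(13) + 1
H(13) = 2 * H(12) + 1
H(12) = 2 * H(11) + 1
H(11) = 2 * H(10) + 1
H(10) = 2 * H(9) + 1
H(9) = 2 * H(8) + 1
H(8) = 2 * H(7) + 1
H(7) = 2 * H(6) + 1
H(6) = 2 * H(5) + 1
H(5) = 2 * H(4) + 1
H(4) = 2 * H(3) + 1
H(3) = 2 * H(2) + 1
H(2) = 2 * H(1) + 1
H(1) = 1  (base case)
H(2) = 2 * 1 + 1 = 3
H(3) = 2 * 3 + 1 = 7
H(4) = 2 * 7 + 1 = 15
H(5) = 2 * 15 + 1 = 31
H(6) = 2 * 31 + 1 = 63
H(7) = 2 * 63 + 1 = 127
H(8) = 2 * 127 + 1 = 255
H(9) = 2 * 255 + 1 = 511
H(10) = 2 * 511 + 1 = 1023
H(11) = 2 * 1023 + 1 = 2047
H(12) = 2 * 2047 + 1 = 4095
H(13) = 2 * 4095 + 1 = 8191
H(14) = 2 * 8191 + 1 = 16383
H(15) = 2 * 16383 + 1 = 32767
H(16) = 2 * 32767 + 1 = 65535
H(17) = 2 * 65535 + 1 = 131071
H(18) = 2 * 131071 + 1 = 262143
H(19) = 2 * 262143 + 1 = 524287
H(20) = 2 * 524287 + 1 = 1048575
H(21) = 2 * 1048575 + 1 = 2097151
H(22) = 2 * 2097151 + 1 = 4194303
H(23) = 2 * 4194303 + 1 = 8388607
H(24) = 2 * 8388607 + 1 = 16777215
H(25) = 2 * 16777215 + 1 = 33554431
H(26) = 2 * 33554431 + 1 = 67108863

67108863


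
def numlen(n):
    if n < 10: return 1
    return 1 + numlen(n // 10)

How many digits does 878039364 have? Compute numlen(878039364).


numlen(878039364) = 1 + numlen(87803936)
numlen(87803936) = 1 + numlen(8780393)
numlen(8780393) = 1 + numlen(878039)
numlen(878039) = 1 + numlen(87803)
numlen(87803) = 1 + numlen(8780)
numlen(8780) = 1 + numlen(878)
numlen(878) = 1 + numlen(87)
numlen(87) = 1 + numlen(8)
numlen(8) = 1  (base case: 8 < 10)
Unwinding: 1 + 1 + 1 + 1 + 1 + 1 + 1 + 1 + 1 = 9

9


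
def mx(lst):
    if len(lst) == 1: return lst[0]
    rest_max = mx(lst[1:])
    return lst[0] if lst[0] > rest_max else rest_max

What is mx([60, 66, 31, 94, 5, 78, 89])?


mx([60, 66, 31, 94, 5, 78, 89]): compare 60 with mx([66, 31, 94, 5, 78, 89])
mx([66, 31, 94, 5, 78, 89]): compare 66 with mx([31, 94, 5, 78, 89])
mx([31, 94, 5, 78, 89]): compare 31 with mx([94, 5, 78, 89])
mx([94, 5, 78, 89]): compare 94 with mx([5, 78, 89])
mx([5, 78, 89]): compare 5 with mx([78, 89])
mx([78, 89]): compare 78 with mx([89])
mx([89]) = 89  (base case)
Compare 78 with 89 -> 89
Compare 5 with 89 -> 89
Compare 94 with 89 -> 94
Compare 31 with 94 -> 94
Compare 66 with 94 -> 94
Compare 60 with 94 -> 94

94


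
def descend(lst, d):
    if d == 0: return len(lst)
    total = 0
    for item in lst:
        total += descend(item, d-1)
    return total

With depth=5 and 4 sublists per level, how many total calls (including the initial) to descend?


At depth 0 (root): 1 call
At depth 1: each of 1 parents calls descend on 4 children = 4 calls
At depth 2: each of 4 parents calls descend on 4 children = 16 calls
At depth 3: each of 16 parents calls descend on 4 children = 64 calls
At depth 4: each of 64 parents calls descend on 4 children = 256 calls
At depth 5: each of 256 parents calls descend on 4 children = 1024 calls
Total: 1 + 4 + 16 + 64 + 256 + 1024 = 1365

1365


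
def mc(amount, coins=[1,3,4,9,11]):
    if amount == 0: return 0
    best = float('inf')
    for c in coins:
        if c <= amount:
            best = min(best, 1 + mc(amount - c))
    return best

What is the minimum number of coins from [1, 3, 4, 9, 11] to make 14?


Building up with DP:
mc(0) = 0
mc(1) = min(1+mc(0)=1+0=1) = 1
mc(2) = min(1+mc(1)=1+1=2) = 2
mc(3) = min(1+mc(2)=1+2=3, 1+mc(0)=1+0=1) = 1
mc(4) = min(1+mc(3)=1+1=2, 1+mc(1)=1+1=2, 1+mc(0)=1+0=1) = 1
mc(5) = min(1+mc(4)=1+1=2, 1+mc(2)=1+2=3, 1+mc(1)=1+1=2) = 2
mc(6) = min(1+mc(5)=1+2=3, 1+mc(3)=1+1=2, 1+mc(2)=1+2=3) = 2
mc(7) = min(1+mc(6)=1+2=3, 1+mc(4)=1+1=2, 1+mc(3)=1+1=2) = 2
mc(8) = min(1+mc(7)=1+2=3, 1+mc(5)=1+2=3, 1+mc(4)=1+1=2) = 2
mc(9) = min(1+mc(8)=1+2=3, 1+mc(6)=1+2=3, 1+mc(5)=1+2=3, 1+mc(0)=1+0=1) = 1
mc(10) = min(1+mc(9)=1+1=2, 1+mc(7)=1+2=3, 1+mc(6)=1+2=3, 1+mc(1)=1+1=2) = 2
mc(11) = min(1+mc(10)=1+2=3, 1+mc(8)=1+2=3, 1+mc(7)=1+2=3, 1+mc(2)=1+2=3, 1+mc(0)=1+0=1) = 1
mc(12) = min(1+mc(11)=1+1=2, 1+mc(9)=1+1=2, 1+mc(8)=1+2=3, 1+mc(3)=1+1=2, 1+mc(1)=1+1=2) = 2
mc(13) = min(1+mc(12)=1+2=3, 1+mc(10)=1+2=3, 1+mc(9)=1+1=2, 1+mc(4)=1+1=2, 1+mc(2)=1+2=3) = 2
mc(14) = min(1+mc(13)=1+2=3, 1+mc(11)=1+1=2, 1+mc(10)=1+2=3, 1+mc(5)=1+2=3, 1+mc(3)=1+1=2) = 2

2


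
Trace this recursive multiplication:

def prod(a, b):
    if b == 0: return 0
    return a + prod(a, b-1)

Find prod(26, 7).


prod(26, 7) = 26 + prod(26, 6)
prod(26, 6) = 26 + prod(26, 5)
prod(26, 5) = 26 + prod(26, 4)
prod(26, 4) = 26 + prod(26, 3)
prod(26, 3) = 26 + prod(26, 2)
prod(26, 2) = 26 + prod(26, 1)
prod(26, 1) = 26 + prod(26, 0)
prod(26, 0) = 0  (base case)
Total: 26 + 26 + 26 + 26 + 26 + 26 + 26 + 0 = 182

182


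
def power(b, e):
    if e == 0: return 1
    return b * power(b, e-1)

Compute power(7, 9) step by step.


power(7, 9)
= 7 * power(7, 8)
= 7 * 7 * power(7, 7)
= 7 * 7 * 7 * power(7, 6)
= 7 * 7 * 7 * 7 * power(7, 5)
= 7 * 7 * 7 * 7 * 7 * power(7, 4)
= 7 * 7 * 7 * 7 * 7 * 7 * power(7, 3)
= 7 * 7 * 7 * 7 * 7 * 7 * 7 * power(7, 2)
= 7 * 7 * 7 * 7 * 7 * 7 * 7 * 7 * power(7, 1)
= 7 * 7 * 7 * 7 * 7 * 7 * 7 * 7 * 7 * power(7, 0)
= 7 * 7 * 7 * 7 * 7 * 7 * 7 * 7 * 7 * 1
= 40353607

40353607


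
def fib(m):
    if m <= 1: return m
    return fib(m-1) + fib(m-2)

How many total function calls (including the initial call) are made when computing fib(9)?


Let C(n) = total calls for fib(n)
C(0) = 1, C(1) = 1
C(2) = 1 + C(1) + C(0) = 1 + 1 + 1 = 3
C(3) = 1 + C(2) + C(1) = 1 + 3 + 1 = 5
C(4) = 1 + C(3) + C(2) = 1 + 5 + 3 = 9
C(5) = 1 + C(4) + C(3) = 1 + 9 + 5 = 15
C(6) = 1 + C(5) + C(4) = 1 + 15 + 9 = 25
C(7) = 1 + C(6) + C(5) = 1 + 25 + 15 = 41
C(8) = 1 + C(7) + C(6) = 1 + 41 + 25 = 67
C(9) = 1 + C(8) + C(7) = 1 + 67 + 41 = 109

109


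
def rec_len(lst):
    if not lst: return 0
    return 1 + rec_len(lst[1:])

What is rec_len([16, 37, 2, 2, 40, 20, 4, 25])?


rec_len([16, 37, 2, 2, 40, 20, 4, 25]) = 1 + rec_len([37, 2, 2, 40, 20, 4, 25])
rec_len([37, 2, 2, 40, 20, 4, 25]) = 1 + rec_len([2, 2, 40, 20, 4, 25])
rec_len([2, 2, 40, 20, 4, 25]) = 1 + rec_len([2, 40, 20, 4, 25])
rec_len([2, 40, 20, 4, 25]) = 1 + rec_len([40, 20, 4, 25])
rec_len([40, 20, 4, 25]) = 1 + rec_len([20, 4, 25])
rec_len([20, 4, 25]) = 1 + rec_len([4, 25])
rec_len([4, 25]) = 1 + rec_len([25])
rec_len([25]) = 1 + rec_len([])
rec_len([]) = 0  (base case)
Unwinding: 1 + 1 + 1 + 1 + 1 + 1 + 1 + 1 + 0 = 8

8


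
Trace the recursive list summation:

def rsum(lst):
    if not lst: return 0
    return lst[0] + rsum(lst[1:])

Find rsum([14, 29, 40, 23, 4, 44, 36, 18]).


rsum([14, 29, 40, 23, 4, 44, 36, 18]) = 14 + rsum([29, 40, 23, 4, 44, 36, 18])
rsum([29, 40, 23, 4, 44, 36, 18]) = 29 + rsum([40, 23, 4, 44, 36, 18])
rsum([40, 23, 4, 44, 36, 18]) = 40 + rsum([23, 4, 44, 36, 18])
rsum([23, 4, 44, 36, 18]) = 23 + rsum([4, 44, 36, 18])
rsum([4, 44, 36, 18]) = 4 + rsum([44, 36, 18])
rsum([44, 36, 18]) = 44 + rsum([36, 18])
rsum([36, 18]) = 36 + rsum([18])
rsum([18]) = 18 + rsum([])
rsum([]) = 0  (base case)
Total: 14 + 29 + 40 + 23 + 4 + 44 + 36 + 18 + 0 = 208

208


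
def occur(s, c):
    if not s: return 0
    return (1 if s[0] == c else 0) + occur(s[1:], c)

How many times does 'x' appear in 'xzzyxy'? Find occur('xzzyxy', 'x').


s[0]='x' == 'x' -> 1
s[0]='z' != 'x' -> 0
s[0]='z' != 'x' -> 0
s[0]='y' != 'x' -> 0
s[0]='x' == 'x' -> 1
s[0]='y' != 'x' -> 0
Sum: 1 + 0 + 0 + 0 + 1 + 0 = 2

2


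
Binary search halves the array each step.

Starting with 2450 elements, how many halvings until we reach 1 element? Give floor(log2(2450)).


2450 / 2 = 1225
1225 / 2 = 612
612 / 2 = 306
306 / 2 = 153
153 / 2 = 76
76 / 2 = 38
38 / 2 = 19
19 / 2 = 9
9 / 2 = 4
4 / 2 = 2
2 / 2 = 1
Reached 1 after 11 halvings

11


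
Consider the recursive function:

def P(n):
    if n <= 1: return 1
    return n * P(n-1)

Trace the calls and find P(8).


P(8)
= 8 * P(7)
= 8 * 7 * P(6)
= 8 * 7 * 6 * P(5)
= 8 * 7 * 6 * 5 * P(4)
= 8 * 7 * 6 * 5 * 4 * P(3)
= 8 * 7 * 6 * 5 * 4 * 3 * P(2)
= 8 * 7 * 6 * 5 * 4 * 3 * 2 * P(1)
= 8 * 7 * 6 * 5 * 4 * 3 * 2 * 1
= 40320

40320


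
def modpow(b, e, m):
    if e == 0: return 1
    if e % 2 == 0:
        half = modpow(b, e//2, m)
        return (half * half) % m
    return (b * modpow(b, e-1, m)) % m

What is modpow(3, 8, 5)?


modpow(3, 8, 5): e is even, compute modpow(3, 4, 5)
  modpow(3, 4, 5): e is even, compute modpow(3, 2, 5)
    modpow(3, 2, 5): e is even, compute modpow(3, 1, 5)
      modpow(3, 1, 5): e is odd, compute modpow(3, 0, 5)
        modpow(3, 0, 5) = 1
      (3 * 1) % 5 = 3
    half=3, (3*3) % 5 = 4
  half=4, (4*4) % 5 = 1
half=1, (1*1) % 5 = 1

1


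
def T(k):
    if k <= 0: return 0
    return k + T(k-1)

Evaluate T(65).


T(65)
= 65 + 64 + 63 + 62 + 61 + 60 + 59 + 58 + 57 + 56 + 55 + 54 + 53 + 52 + 51 + 50 + 49 + 48 + 47 + 46 + 45 + 44 + 43 + 42 + 41 + 40 + 39 + 38 + 37 + 36 + 35 + 34 + 33 + 32 + 31 + 30 + 29 + 28 + 27 + 26 + 25 + 24 + 23 + 22 + 21 + 20 + 19 + 18 + 17 + 16 + 15 + 14 + 13 + 12 + 11 + 10 + 9 + 8 + 7 + 6 + 5 + 4 + 3 + 2 + 1 + T(0)
= 65 + 64 + 63 + 62 + 61 + 60 + 59 + 58 + 57 + 56 + 55 + 54 + 53 + 52 + 51 + 50 + 49 + 48 + 47 + 46 + 45 + 44 + 43 + 42 + 41 + 40 + 39 + 38 + 37 + 36 + 35 + 34 + 33 + 32 + 31 + 30 + 29 + 28 + 27 + 26 + 25 + 24 + 23 + 22 + 21 + 20 + 19 + 18 + 17 + 16 + 15 + 14 + 13 + 12 + 11 + 10 + 9 + 8 + 7 + 6 + 5 + 4 + 3 + 2 + 1 + 0
= 2145

2145


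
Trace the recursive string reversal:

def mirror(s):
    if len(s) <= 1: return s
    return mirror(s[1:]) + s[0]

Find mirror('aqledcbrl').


mirror('aqledcbrl') = mirror('qledcbrl') + 'a'
mirror('qledcbrl') = mirror('ledcbrl') + 'q'
mirror('ledcbrl') = mirror('edcbrl') + 'l'
mirror('edcbrl') = mirror('dcbrl') + 'e'
mirror('dcbrl') = mirror('cbrl') + 'd'
mirror('cbrl') = mirror('brl') + 'c'
mirror('brl') = mirror('rl') + 'b'
mirror('rl') = mirror('l') + 'r'
mirror('l') = 'l'  (base case)
Concatenating: 'l' + 'r' + 'b' + 'c' + 'd' + 'e' + 'l' + 'q' + 'a' = 'lrbcdelqa'

lrbcdelqa


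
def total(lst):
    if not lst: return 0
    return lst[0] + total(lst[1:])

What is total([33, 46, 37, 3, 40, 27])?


total([33, 46, 37, 3, 40, 27]) = 33 + total([46, 37, 3, 40, 27])
total([46, 37, 3, 40, 27]) = 46 + total([37, 3, 40, 27])
total([37, 3, 40, 27]) = 37 + total([3, 40, 27])
total([3, 40, 27]) = 3 + total([40, 27])
total([40, 27]) = 40 + total([27])
total([27]) = 27 + total([])
total([]) = 0  (base case)
Total: 33 + 46 + 37 + 3 + 40 + 27 + 0 = 186

186


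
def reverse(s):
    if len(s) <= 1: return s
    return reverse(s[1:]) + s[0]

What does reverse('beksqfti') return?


reverse('beksqfti') = reverse('eksqfti') + 'b'
reverse('eksqfti') = reverse('ksqfti') + 'e'
reverse('ksqfti') = reverse('sqfti') + 'k'
reverse('sqfti') = reverse('qfti') + 's'
reverse('qfti') = reverse('fti') + 'q'
reverse('fti') = reverse('ti') + 'f'
reverse('ti') = reverse('i') + 't'
reverse('i') = 'i'  (base case)
Concatenating: 'i' + 't' + 'f' + 'q' + 's' + 'k' + 'e' + 'b' = 'itfqskeb'

itfqskeb


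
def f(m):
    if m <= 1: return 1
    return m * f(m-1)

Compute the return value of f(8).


f(8)
= 8 * f(7)
= 8 * 7 * f(6)
= 8 * 7 * 6 * f(5)
= 8 * 7 * 6 * 5 * f(4)
= 8 * 7 * 6 * 5 * 4 * f(3)
= 8 * 7 * 6 * 5 * 4 * 3 * f(2)
= 8 * 7 * 6 * 5 * 4 * 3 * 2 * f(1)
= 8 * 7 * 6 * 5 * 4 * 3 * 2 * 1
= 40320

40320


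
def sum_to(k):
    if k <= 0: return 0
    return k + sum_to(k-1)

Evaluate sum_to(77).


sum_to(77)
= 77 + 76 + 75 + 74 + 73 + 72 + 71 + 70 + 69 + 68 + 67 + 66 + 65 + 64 + 63 + 62 + 61 + 60 + 59 + 58 + 57 + 56 + 55 + 54 + 53 + 52 + 51 + 50 + 49 + 48 + 47 + 46 + 45 + 44 + 43 + 42 + 41 + 40 + 39 + 38 + 37 + 36 + 35 + 34 + 33 + 32 + 31 + 30 + 29 + 28 + 27 + 26 + 25 + 24 + 23 + 22 + 21 + 20 + 19 + 18 + 17 + 16 + 15 + 14 + 13 + 12 + 11 + 10 + 9 + 8 + 7 + 6 + 5 + 4 + 3 + 2 + 1 + sum_to(0)
= 77 + 76 + 75 + 74 + 73 + 72 + 71 + 70 + 69 + 68 + 67 + 66 + 65 + 64 + 63 + 62 + 61 + 60 + 59 + 58 + 57 + 56 + 55 + 54 + 53 + 52 + 51 + 50 + 49 + 48 + 47 + 46 + 45 + 44 + 43 + 42 + 41 + 40 + 39 + 38 + 37 + 36 + 35 + 34 + 33 + 32 + 31 + 30 + 29 + 28 + 27 + 26 + 25 + 24 + 23 + 22 + 21 + 20 + 19 + 18 + 17 + 16 + 15 + 14 + 13 + 12 + 11 + 10 + 9 + 8 + 7 + 6 + 5 + 4 + 3 + 2 + 1 + 0
= 3003

3003


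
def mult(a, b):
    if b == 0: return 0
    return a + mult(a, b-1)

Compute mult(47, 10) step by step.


mult(47, 10) = 47 + mult(47, 9)
mult(47, 9) = 47 + mult(47, 8)
mult(47, 8) = 47 + mult(47, 7)
mult(47, 7) = 47 + mult(47, 6)
mult(47, 6) = 47 + mult(47, 5)
mult(47, 5) = 47 + mult(47, 4)
mult(47, 4) = 47 + mult(47, 3)
mult(47, 3) = 47 + mult(47, 2)
mult(47, 2) = 47 + mult(47, 1)
mult(47, 1) = 47 + mult(47, 0)
mult(47, 0) = 0  (base case)
Total: 47 + 47 + 47 + 47 + 47 + 47 + 47 + 47 + 47 + 47 + 0 = 470

470


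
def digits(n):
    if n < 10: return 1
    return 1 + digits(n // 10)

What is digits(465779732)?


digits(465779732) = 1 + digits(46577973)
digits(46577973) = 1 + digits(4657797)
digits(4657797) = 1 + digits(465779)
digits(465779) = 1 + digits(46577)
digits(46577) = 1 + digits(4657)
digits(4657) = 1 + digits(465)
digits(465) = 1 + digits(46)
digits(46) = 1 + digits(4)
digits(4) = 1  (base case: 4 < 10)
Unwinding: 1 + 1 + 1 + 1 + 1 + 1 + 1 + 1 + 1 = 9

9


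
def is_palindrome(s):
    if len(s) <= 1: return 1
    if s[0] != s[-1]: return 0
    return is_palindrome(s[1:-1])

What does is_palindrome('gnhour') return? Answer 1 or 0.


is_palindrome('gnhour'): s[0]='g' != s[-1]='r' -> return 0
Result: 0 (not a palindrome)

0


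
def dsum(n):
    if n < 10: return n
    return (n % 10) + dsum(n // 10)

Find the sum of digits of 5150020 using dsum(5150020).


dsum(5150020) = 0 + dsum(515002)
dsum(515002) = 2 + dsum(51500)
dsum(51500) = 0 + dsum(5150)
dsum(5150) = 0 + dsum(515)
dsum(515) = 5 + dsum(51)
dsum(51) = 1 + dsum(5)
dsum(5) = 5  (base case)
Total: 0 + 2 + 0 + 0 + 5 + 1 + 5 = 13

13


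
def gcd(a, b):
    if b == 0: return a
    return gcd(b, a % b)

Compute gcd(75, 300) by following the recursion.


gcd(75, 300) = gcd(300, 75)
gcd(300, 75) = gcd(75, 0)
gcd(75, 0) = 75  (base case)

75


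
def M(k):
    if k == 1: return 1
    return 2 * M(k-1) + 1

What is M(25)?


M(25) = 2 * M(24) + 1
M(24) = 2 * M(23) + 1
M(23) = 2 * M(22) + 1
M(22) = 2 * M(21) + 1
M(21) = 2 * M(20) + 1
M(20) = 2 * M(19) + 1
M(19) = 2 * M(18) + 1
M(18) = 2 * M(17) + 1
M(17) = 2 * M(16) + 1
M(16) = 2 * M(15) + 1
M(15) = 2 * M(14) + 1
M(14) = 2 * M(13) + 1
M(13) = 2 * M(12) + 1
M(12) = 2 * M(11) + 1
M(11) = 2 * M(10) + 1
M(10) = 2 * M(9) + 1
M(9) = 2 * M(8) + 1
M(8) = 2 * M(7) + 1
M(7) = 2 * M(6) + 1
M(6) = 2 * M(5) + 1
M(5) = 2 * M(4) + 1
M(4) = 2 * M(3) + 1
M(3) = 2 * M(2) + 1
M(2) = 2 * M(1) + 1
M(1) = 1  (base case)
M(2) = 2 * 1 + 1 = 3
M(3) = 2 * 3 + 1 = 7
M(4) = 2 * 7 + 1 = 15
M(5) = 2 * 15 + 1 = 31
M(6) = 2 * 31 + 1 = 63
M(7) = 2 * 63 + 1 = 127
M(8) = 2 * 127 + 1 = 255
M(9) = 2 * 255 + 1 = 511
M(10) = 2 * 511 + 1 = 1023
M(11) = 2 * 1023 + 1 = 2047
M(12) = 2 * 2047 + 1 = 4095
M(13) = 2 * 4095 + 1 = 8191
M(14) = 2 * 8191 + 1 = 16383
M(15) = 2 * 16383 + 1 = 32767
M(16) = 2 * 32767 + 1 = 65535
M(17) = 2 * 65535 + 1 = 131071
M(18) = 2 * 131071 + 1 = 262143
M(19) = 2 * 262143 + 1 = 524287
M(20) = 2 * 524287 + 1 = 1048575
M(21) = 2 * 1048575 + 1 = 2097151
M(22) = 2 * 2097151 + 1 = 4194303
M(23) = 2 * 4194303 + 1 = 8388607
M(24) = 2 * 8388607 + 1 = 16777215
M(25) = 2 * 16777215 + 1 = 33554431

33554431


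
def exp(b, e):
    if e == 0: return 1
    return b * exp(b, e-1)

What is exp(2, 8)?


exp(2, 8)
= 2 * exp(2, 7)
= 2 * 2 * exp(2, 6)
= 2 * 2 * 2 * exp(2, 5)
= 2 * 2 * 2 * 2 * exp(2, 4)
= 2 * 2 * 2 * 2 * 2 * exp(2, 3)
= 2 * 2 * 2 * 2 * 2 * 2 * exp(2, 2)
= 2 * 2 * 2 * 2 * 2 * 2 * 2 * exp(2, 1)
= 2 * 2 * 2 * 2 * 2 * 2 * 2 * 2 * exp(2, 0)
= 2 * 2 * 2 * 2 * 2 * 2 * 2 * 2 * 1
= 256

256


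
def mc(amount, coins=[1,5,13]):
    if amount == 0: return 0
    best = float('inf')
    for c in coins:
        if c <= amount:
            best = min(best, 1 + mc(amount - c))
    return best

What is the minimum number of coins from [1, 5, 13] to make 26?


Building up with DP:
mc(0) = 0
mc(1) = min(1+mc(0)=1+0=1) = 1
mc(2) = min(1+mc(1)=1+1=2) = 2
mc(3) = min(1+mc(2)=1+2=3) = 3
mc(4) = min(1+mc(3)=1+3=4) = 4
mc(5) = min(1+mc(4)=1+4=5, 1+mc(0)=1+0=1) = 1
mc(6) = min(1+mc(5)=1+1=2, 1+mc(1)=1+1=2) = 2
mc(7) = min(1+mc(6)=1+2=3, 1+mc(2)=1+2=3) = 3
mc(8) = min(1+mc(7)=1+3=4, 1+mc(3)=1+3=4) = 4
mc(9) = min(1+mc(8)=1+4=5, 1+mc(4)=1+4=5) = 5
mc(10) = min(1+mc(9)=1+5=6, 1+mc(5)=1+1=2) = 2
mc(11) = min(1+mc(10)=1+2=3, 1+mc(6)=1+2=3) = 3
mc(12) = min(1+mc(11)=1+3=4, 1+mc(7)=1+3=4) = 4
mc(13) = min(1+mc(12)=1+4=5, 1+mc(8)=1+4=5, 1+mc(0)=1+0=1) = 1
mc(14) = min(1+mc(13)=1+1=2, 1+mc(9)=1+5=6, 1+mc(1)=1+1=2) = 2
mc(15) = min(1+mc(14)=1+2=3, 1+mc(10)=1+2=3, 1+mc(2)=1+2=3) = 3
mc(16) = min(1+mc(15)=1+3=4, 1+mc(11)=1+3=4, 1+mc(3)=1+3=4) = 4
mc(17) = min(1+mc(16)=1+4=5, 1+mc(12)=1+4=5, 1+mc(4)=1+4=5) = 5
mc(18) = min(1+mc(17)=1+5=6, 1+mc(13)=1+1=2, 1+mc(5)=1+1=2) = 2
mc(19) = min(1+mc(18)=1+2=3, 1+mc(14)=1+2=3, 1+mc(6)=1+2=3) = 3
mc(20) = min(1+mc(19)=1+3=4, 1+mc(15)=1+3=4, 1+mc(7)=1+3=4) = 4
mc(21) = min(1+mc(20)=1+4=5, 1+mc(16)=1+4=5, 1+mc(8)=1+4=5) = 5
mc(22) = min(1+mc(21)=1+5=6, 1+mc(17)=1+5=6, 1+mc(9)=1+5=6) = 6
mc(23) = min(1+mc(22)=1+6=7, 1+mc(18)=1+2=3, 1+mc(10)=1+2=3) = 3
mc(24) = min(1+mc(23)=1+3=4, 1+mc(19)=1+3=4, 1+mc(11)=1+3=4) = 4
mc(25) = min(1+mc(24)=1+4=5, 1+mc(20)=1+4=5, 1+mc(12)=1+4=5) = 5
mc(26) = min(1+mc(25)=1+5=6, 1+mc(21)=1+5=6, 1+mc(13)=1+1=2) = 2

2


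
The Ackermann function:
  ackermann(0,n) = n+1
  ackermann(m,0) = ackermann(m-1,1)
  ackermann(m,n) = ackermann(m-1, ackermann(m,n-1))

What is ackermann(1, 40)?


ackermann(1, 40) = ackermann(0, ackermann(1, 39))
  ackermann(1, 39) = ackermann(0, ackermann(1, 38))
    ackermann(1, 38) = ackermann(0, ackermann(1, 37))
      ackermann(1, 37) = ackermann(0, ackermann(1, 36))
        ackermann(1, 36) = ackermann(0, ackermann(1, 35))
          ackermann(1, 35) = ackermann(0, ackermann(1, 34))
          ackermann(1, 34) = ackermann(0, ackermann(1, 33))
          ackermann(1, 33) = ackermann(0, ackermann(1, 32))
          ackermann(1, 32) = ackermann(0, ackermann(1, 31))
          ackermann(1, 31) = ackermann(0, ackermann(1, 30))
          ackermann(1, 30) = ackermann(0, ackermann(1, 29))
          ackermann(1, 29) = ackermann(0, ackermann(1, 28))
          ackermann(1, 28) = ackermann(0, ackermann(1, 27))
          ackermann(1, 27) = ackermann(0, ackermann(1, 26))
          ackermann(1, 26) = ackermann(0, ackermann(1, 25))
          ackermann(1, 25) = ackermann(0, ackermann(1, 24))
          ackermann(1, 24) = ackermann(0, ackermann(1, 23))
          ackermann(1, 23) = ackermann(0, ackermann(1, 22))
          ackermann(1, 22) = ackermann(0, ackermann(1, 21))
          ackermann(1, 21) = ackermann(0, ackermann(1, 20))
          ackermann(1, 20) = ackermann(0, ackermann(1, 19))
          ackermann(1, 19) = ackermann(0, ackermann(1, 18))
          ackermann(1, 18) = ackermann(0, ackermann(1, 17))
          ackermann(1, 17) = ackermann(0, ackermann(1, 16))
          ackermann(1, 16) = ackermann(0, ackermann(1, 15))
... (trace truncated)
Result: ackermann(1, 40) = 42

42
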